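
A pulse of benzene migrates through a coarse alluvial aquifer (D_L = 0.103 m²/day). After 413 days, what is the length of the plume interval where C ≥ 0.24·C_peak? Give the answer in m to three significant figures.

31.2 m

The plume is Gaussian with σ = √(2Dt) = √(2 × 0.103 × 413) = 9.224 m.
C/C_peak = exp(−Δx²/(2σ²)) = 0.24 ⇒ Δx = σ·√(−2 ln 0.24) = 9.224 × 1.689 = 15.58 m.
Width = 2Δx = 31.2 m.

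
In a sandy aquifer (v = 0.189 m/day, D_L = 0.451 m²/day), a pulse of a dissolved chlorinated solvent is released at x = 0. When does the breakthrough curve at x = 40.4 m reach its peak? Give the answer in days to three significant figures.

202 days

For the 1D instantaneous-source solution, setting ∂C/∂t = 0 at fixed x gives v²t² + 2Dt − x² = 0, so t = (√(D² + v²x²) − D)/v².
√(D² + v²x²) = √(0.451² + 0.189² × 40.4²) = 7.649; v² = 0.035721.
t = (7.649 − 0.451)/0.035721 = 202 days (vs. the pure-advection estimate x/v = 214 d).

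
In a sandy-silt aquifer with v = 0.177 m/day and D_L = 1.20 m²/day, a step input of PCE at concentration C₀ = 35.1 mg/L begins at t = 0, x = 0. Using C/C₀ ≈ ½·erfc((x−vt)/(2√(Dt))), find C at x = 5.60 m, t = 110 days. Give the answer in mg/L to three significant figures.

For a continuous step input, C/C₀ ≈ ½·erfc((x−vt)/(2√(Dt))).
vt = 0.177 × 110 = 19.47 m and 2√(Dt) = 2√(1.20 × 110) = 22.98 m.
Argument (x−vt)/(2√(Dt)) = (5.60 − 19.47)/22.98 = -0.6036; ½·erfc(-0.6036) = 0.8033.
C = 35.1 × 0.8033 = 28.2 mg/L.

28.2 mg/L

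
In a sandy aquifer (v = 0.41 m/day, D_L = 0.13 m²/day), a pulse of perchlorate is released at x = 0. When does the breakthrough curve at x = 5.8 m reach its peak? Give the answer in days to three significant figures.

13.4 days

For the 1D instantaneous-source solution, setting ∂C/∂t = 0 at fixed x gives v²t² + 2Dt − x² = 0, so t = (√(D² + v²x²) − D)/v².
√(D² + v²x²) = √(0.13² + 0.41² × 5.8²) = 2.382; v² = 0.1681.
t = (2.382 − 0.13)/0.1681 = 13.4 days (vs. the pure-advection estimate x/v = 14.1 d).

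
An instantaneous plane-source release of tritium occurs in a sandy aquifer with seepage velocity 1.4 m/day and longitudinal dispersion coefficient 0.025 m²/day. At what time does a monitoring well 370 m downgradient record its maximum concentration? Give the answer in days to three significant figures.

264 days

For the 1D instantaneous-source solution, setting ∂C/∂t = 0 at fixed x gives v²t² + 2Dt − x² = 0, so t = (√(D² + v²x²) − D)/v².
√(D² + v²x²) = √(0.025² + 1.4² × 370²) = 518.0; v² = 1.96.
t = (518.0 − 0.025)/1.96 = 264 days (vs. the pure-advection estimate x/v = 264 d).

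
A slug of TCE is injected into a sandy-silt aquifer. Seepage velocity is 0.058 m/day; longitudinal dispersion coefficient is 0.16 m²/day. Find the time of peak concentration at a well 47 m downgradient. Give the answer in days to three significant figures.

764 days

For the 1D instantaneous-source solution, setting ∂C/∂t = 0 at fixed x gives v²t² + 2Dt − x² = 0, so t = (√(D² + v²x²) − D)/v².
√(D² + v²x²) = √(0.16² + 0.058² × 47²) = 2.731; v² = 0.003364.
t = (2.731 − 0.16)/0.003364 = 764 days (vs. the pure-advection estimate x/v = 810 d).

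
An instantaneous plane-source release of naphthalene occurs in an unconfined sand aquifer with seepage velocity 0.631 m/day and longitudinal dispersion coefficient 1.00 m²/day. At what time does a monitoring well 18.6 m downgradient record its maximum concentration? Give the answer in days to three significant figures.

27.1 days

For the 1D instantaneous-source solution, setting ∂C/∂t = 0 at fixed x gives v²t² + 2Dt − x² = 0, so t = (√(D² + v²x²) − D)/v².
√(D² + v²x²) = √(1.00² + 0.631² × 18.6²) = 11.78; v² = 0.398161.
t = (11.78 − 1.00)/0.398161 = 27.1 days (vs. the pure-advection estimate x/v = 29.5 d).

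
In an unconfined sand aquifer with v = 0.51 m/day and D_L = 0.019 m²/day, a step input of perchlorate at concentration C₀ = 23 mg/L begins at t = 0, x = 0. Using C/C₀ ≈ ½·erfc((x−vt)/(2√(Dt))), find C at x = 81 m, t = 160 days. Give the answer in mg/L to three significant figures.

13.7 mg/L

For a continuous step input, C/C₀ ≈ ½·erfc((x−vt)/(2√(Dt))).
vt = 0.51 × 160 = 81.6 m and 2√(Dt) = 2√(0.019 × 160) = 3.487 m.
Argument (x−vt)/(2√(Dt)) = (81 − 81.6)/3.487 = -0.1721; ½·erfc(-0.1721) = 0.5961.
C = 23 × 0.5961 = 13.7 mg/L.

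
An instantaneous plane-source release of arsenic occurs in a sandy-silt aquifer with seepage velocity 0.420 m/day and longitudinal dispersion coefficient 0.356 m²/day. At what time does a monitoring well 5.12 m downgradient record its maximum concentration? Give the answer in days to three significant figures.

For the 1D instantaneous-source solution, setting ∂C/∂t = 0 at fixed x gives v²t² + 2Dt − x² = 0, so t = (√(D² + v²x²) − D)/v².
√(D² + v²x²) = √(0.356² + 0.420² × 5.12²) = 2.180; v² = 0.1764.
t = (2.180 − 0.356)/0.1764 = 10.3 days (vs. the pure-advection estimate x/v = 12.2 d).

10.3 days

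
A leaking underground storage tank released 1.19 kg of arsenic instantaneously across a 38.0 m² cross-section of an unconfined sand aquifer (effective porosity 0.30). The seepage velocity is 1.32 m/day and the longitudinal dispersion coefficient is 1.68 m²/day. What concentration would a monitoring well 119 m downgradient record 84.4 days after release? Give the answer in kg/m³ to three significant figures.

0.00223 kg/m³

For an instantaneous plane source, C(x,t) = M/(n_e·A·√(4πDt)) · exp(−(x−vt)²/(4Dt)), with n_e·A the pore (flow) area.
Plume center vt = 1.32 × 84.4 = 111.408 m, so the well at 119 m is 7.592 m downgradient of the peak.
√(4πDt) = 42.21 m, giving peak height M/(n_e·A·√(4πDt)) = 1.19/(0.30 × 38.0 × 42.21) = 0.002473 kg/m³.
(x−vt)²/(4Dt) = (7.592)²/(4 × 1.68 × 84.4) = 0.1016; exp(−0.1016) = 0.9034.
C = 0.002473 × 0.9034 = 0.00223 kg/m³.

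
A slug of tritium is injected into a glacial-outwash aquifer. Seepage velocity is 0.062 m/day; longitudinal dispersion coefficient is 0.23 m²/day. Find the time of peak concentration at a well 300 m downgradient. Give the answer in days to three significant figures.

4780 days

For the 1D instantaneous-source solution, setting ∂C/∂t = 0 at fixed x gives v²t² + 2Dt − x² = 0, so t = (√(D² + v²x²) − D)/v².
√(D² + v²x²) = √(0.23² + 0.062² × 300²) = 18.60; v² = 0.003844.
t = (18.60 − 0.23)/0.003844 = 4780 days (vs. the pure-advection estimate x/v = 4840 d).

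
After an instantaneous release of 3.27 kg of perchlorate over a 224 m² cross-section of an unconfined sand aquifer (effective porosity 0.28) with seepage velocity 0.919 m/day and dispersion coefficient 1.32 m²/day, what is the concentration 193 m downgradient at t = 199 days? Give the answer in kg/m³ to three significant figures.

0.000823 kg/m³

For an instantaneous plane source, C(x,t) = M/(n_e·A·√(4πDt)) · exp(−(x−vt)²/(4Dt)), with n_e·A the pore (flow) area.
Plume center vt = 0.919 × 199 = 182.881 m, so the well at 193 m is 10.119 m downgradient of the peak.
√(4πDt) = 57.45 m, giving peak height M/(n_e·A·√(4πDt)) = 3.27/(0.28 × 224 × 57.45) = 0.0009075 kg/m³.
(x−vt)²/(4Dt) = (10.119)²/(4 × 1.32 × 199) = 0.09745; exp(−0.09745) = 0.9071.
C = 0.0009075 × 0.9071 = 0.000823 kg/m³.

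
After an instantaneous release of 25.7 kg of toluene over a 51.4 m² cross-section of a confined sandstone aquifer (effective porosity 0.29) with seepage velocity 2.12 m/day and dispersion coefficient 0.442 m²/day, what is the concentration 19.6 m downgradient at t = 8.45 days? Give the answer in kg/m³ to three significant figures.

For an instantaneous plane source, C(x,t) = M/(n_e·A·√(4πDt)) · exp(−(x−vt)²/(4Dt)), with n_e·A the pore (flow) area.
Plume center vt = 2.12 × 8.45 = 17.914 m, so the well at 19.6 m is 1.686 m downgradient of the peak.
√(4πDt) = 6.851 m, giving peak height M/(n_e·A·√(4πDt)) = 25.7/(0.29 × 51.4 × 6.851) = 0.2517 kg/m³.
(x−vt)²/(4Dt) = (1.686)²/(4 × 0.442 × 8.45) = 0.1903; exp(−0.1903) = 0.8267.
C = 0.2517 × 0.8267 = 0.208 kg/m³.

0.208 kg/m³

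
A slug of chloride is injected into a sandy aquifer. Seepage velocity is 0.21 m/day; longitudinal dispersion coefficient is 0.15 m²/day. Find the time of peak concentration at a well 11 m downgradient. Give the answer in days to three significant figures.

For the 1D instantaneous-source solution, setting ∂C/∂t = 0 at fixed x gives v²t² + 2Dt − x² = 0, so t = (√(D² + v²x²) − D)/v².
√(D² + v²x²) = √(0.15² + 0.21² × 11²) = 2.315; v² = 0.0441.
t = (2.315 − 0.15)/0.0441 = 49.1 days (vs. the pure-advection estimate x/v = 52.4 d).

49.1 days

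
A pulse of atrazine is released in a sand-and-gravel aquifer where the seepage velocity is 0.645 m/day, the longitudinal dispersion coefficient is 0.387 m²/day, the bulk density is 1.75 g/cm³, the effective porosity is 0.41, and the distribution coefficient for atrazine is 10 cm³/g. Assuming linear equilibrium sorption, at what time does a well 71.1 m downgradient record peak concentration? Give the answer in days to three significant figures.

Retardation factor R = 1 + ρ_b·K_d/n = 1 + 1.75 × 10/0.41 = 43.68.
Sorption retards both mechanisms: v_R = v/R = 0.01477 m/day, D_R = D/R = 0.008860 m²/day.
Peak time from v_R²t² + 2D_R t − x² = 0: t = (√(D_R² + v_R²x²) − D_R)/v_R².
√(D_R² + v_R²x²) = √(0.008860² + 0.01477² × 71.1²) = 1.050; v_R² = 0.0002182.
t = (1.050 − 0.008860)/0.0002182 = 4770 days.

4770 days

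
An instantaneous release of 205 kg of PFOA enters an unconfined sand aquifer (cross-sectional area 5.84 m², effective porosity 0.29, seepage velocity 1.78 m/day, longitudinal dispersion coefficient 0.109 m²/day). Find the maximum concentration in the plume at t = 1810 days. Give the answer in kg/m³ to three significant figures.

The peak of an instantaneous 1D plume sits at x = vt; there the Gaussian factor is 1 and C_max = M/(n_e·A·√(4πDt)), where n_e·A is the pore area the mass is dissolved in.
√(4πDt) = √(4π × 0.109 × 1810) = 49.79 m, so C_max = 205/(0.29 × 5.84 × 49.79) = 2.43 kg/m³.

2.43 kg/m³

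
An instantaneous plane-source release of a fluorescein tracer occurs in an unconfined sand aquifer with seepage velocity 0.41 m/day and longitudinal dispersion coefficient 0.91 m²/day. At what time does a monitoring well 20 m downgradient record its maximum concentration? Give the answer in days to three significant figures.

43.7 days

For the 1D instantaneous-source solution, setting ∂C/∂t = 0 at fixed x gives v²t² + 2Dt − x² = 0, so t = (√(D² + v²x²) − D)/v².
√(D² + v²x²) = √(0.91² + 0.41² × 20²) = 8.250; v² = 0.1681.
t = (8.250 − 0.91)/0.1681 = 43.7 days (vs. the pure-advection estimate x/v = 48.8 d).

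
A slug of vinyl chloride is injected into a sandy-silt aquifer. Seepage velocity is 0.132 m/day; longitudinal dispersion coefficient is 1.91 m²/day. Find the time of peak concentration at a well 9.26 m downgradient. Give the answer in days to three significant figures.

20.5 days

For the 1D instantaneous-source solution, setting ∂C/∂t = 0 at fixed x gives v²t² + 2Dt − x² = 0, so t = (√(D² + v²x²) − D)/v².
√(D² + v²x²) = √(1.91² + 0.132² × 9.26²) = 2.268; v² = 0.017424.
t = (2.268 − 1.91)/0.017424 = 20.5 days (vs. the pure-advection estimate x/v = 70.2 d).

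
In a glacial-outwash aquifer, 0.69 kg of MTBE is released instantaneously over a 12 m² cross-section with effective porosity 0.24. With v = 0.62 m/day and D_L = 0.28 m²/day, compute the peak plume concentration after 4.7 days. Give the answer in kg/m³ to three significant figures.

The peak of an instantaneous 1D plume sits at x = vt; there the Gaussian factor is 1 and C_max = M/(n_e·A·√(4πDt)), where n_e·A is the pore area the mass is dissolved in.
√(4πDt) = √(4π × 0.28 × 4.7) = 4.067 m, so C_max = 0.69/(0.24 × 12 × 4.067) = 0.0589 kg/m³.

0.0589 kg/m³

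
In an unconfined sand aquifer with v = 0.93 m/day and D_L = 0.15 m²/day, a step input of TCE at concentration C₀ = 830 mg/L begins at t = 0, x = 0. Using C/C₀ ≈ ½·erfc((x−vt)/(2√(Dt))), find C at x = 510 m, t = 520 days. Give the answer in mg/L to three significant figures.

14.3 mg/L

For a continuous step input, C/C₀ ≈ ½·erfc((x−vt)/(2√(Dt))).
vt = 0.93 × 520 = 483.6 m and 2√(Dt) = 2√(0.15 × 520) = 17.66 m.
Argument (x−vt)/(2√(Dt)) = (510 − 483.6)/17.66 = 1.495; ½·erfc(1.495) = 0.01725.
C = 830 × 0.01725 = 14.3 mg/L.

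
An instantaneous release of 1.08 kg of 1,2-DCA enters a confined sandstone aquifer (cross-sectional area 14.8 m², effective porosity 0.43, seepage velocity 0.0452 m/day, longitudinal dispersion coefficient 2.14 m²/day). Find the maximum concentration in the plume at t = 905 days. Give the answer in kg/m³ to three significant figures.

0.00109 kg/m³

The peak of an instantaneous 1D plume sits at x = vt; there the Gaussian factor is 1 and C_max = M/(n_e·A·√(4πDt)), where n_e·A is the pore area the mass is dissolved in.
√(4πDt) = √(4π × 2.14 × 905) = 156.0 m, so C_max = 1.08/(0.43 × 14.8 × 156.0) = 0.00109 kg/m³.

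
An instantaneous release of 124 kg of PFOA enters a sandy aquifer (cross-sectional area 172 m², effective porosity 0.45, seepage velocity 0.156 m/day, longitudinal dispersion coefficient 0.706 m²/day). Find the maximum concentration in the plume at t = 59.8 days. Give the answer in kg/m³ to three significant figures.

The peak of an instantaneous 1D plume sits at x = vt; there the Gaussian factor is 1 and C_max = M/(n_e·A·√(4πDt)), where n_e·A is the pore area the mass is dissolved in.
√(4πDt) = √(4π × 0.706 × 59.8) = 23.03 m, so C_max = 124/(0.45 × 172 × 23.03) = 0.0696 kg/m³.

0.0696 kg/m³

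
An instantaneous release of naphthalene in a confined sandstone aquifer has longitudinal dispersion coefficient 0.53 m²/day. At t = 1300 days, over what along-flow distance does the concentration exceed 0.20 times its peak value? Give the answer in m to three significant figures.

The plume is Gaussian with σ = √(2Dt) = √(2 × 0.53 × 1300) = 37.12 m.
C/C_peak = exp(−Δx²/(2σ²)) = 0.20 ⇒ Δx = σ·√(−2 ln 0.20) = 37.12 × 1.794 = 66.59 m.
Width = 2Δx = 133 m.

133 m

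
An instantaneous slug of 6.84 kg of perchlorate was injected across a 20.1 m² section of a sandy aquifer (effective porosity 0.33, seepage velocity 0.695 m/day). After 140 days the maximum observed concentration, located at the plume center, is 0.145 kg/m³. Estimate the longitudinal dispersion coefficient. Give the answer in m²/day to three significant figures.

At the plume center C_max = M/(n_e·A·√(4πDt)), so D = M²/(4πt·(n_e·A·C_max)²).
n_e·A·C_max = 0.33 × 20.1 × 0.145 = 0.9618 kg/m.
D = 6.84²/(4π × 140 × 0.9618²) = 0.0287 m²/day.

0.0287 m²/day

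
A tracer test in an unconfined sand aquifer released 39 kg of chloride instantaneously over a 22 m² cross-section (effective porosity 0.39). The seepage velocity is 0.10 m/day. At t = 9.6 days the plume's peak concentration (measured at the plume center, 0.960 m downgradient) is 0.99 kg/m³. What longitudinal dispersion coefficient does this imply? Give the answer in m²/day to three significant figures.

At the plume center C_max = M/(n_e·A·√(4πDt)), so D = M²/(4πt·(n_e·A·C_max)²).
n_e·A·C_max = 0.39 × 22 × 0.99 = 8.494 kg/m.
D = 39²/(4π × 9.6 × 8.494²) = 0.175 m²/day.

0.175 m²/day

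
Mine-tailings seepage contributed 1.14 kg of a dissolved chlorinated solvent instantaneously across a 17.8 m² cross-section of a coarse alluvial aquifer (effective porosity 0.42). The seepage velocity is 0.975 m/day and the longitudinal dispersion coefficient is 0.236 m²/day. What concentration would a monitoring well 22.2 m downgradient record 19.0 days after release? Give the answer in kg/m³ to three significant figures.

0.00957 kg/m³

For an instantaneous plane source, C(x,t) = M/(n_e·A·√(4πDt)) · exp(−(x−vt)²/(4Dt)), with n_e·A the pore (flow) area.
Plume center vt = 0.975 × 19.0 = 18.525 m, so the well at 22.2 m is 3.675 m downgradient of the peak.
√(4πDt) = 7.507 m, giving peak height M/(n_e·A·√(4πDt)) = 1.14/(0.42 × 17.8 × 7.507) = 0.02031 kg/m³.
(x−vt)²/(4Dt) = (3.675)²/(4 × 0.236 × 19.0) = 0.7530; exp(−0.7530) = 0.4710.
C = 0.02031 × 0.4710 = 0.00957 kg/m³.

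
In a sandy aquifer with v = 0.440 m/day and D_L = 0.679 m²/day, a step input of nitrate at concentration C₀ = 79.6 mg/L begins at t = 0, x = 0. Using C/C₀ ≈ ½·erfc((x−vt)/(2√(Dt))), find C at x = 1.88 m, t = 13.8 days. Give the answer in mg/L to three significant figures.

For a continuous step input, C/C₀ ≈ ½·erfc((x−vt)/(2√(Dt))).
vt = 0.440 × 13.8 = 6.072 m and 2√(Dt) = 2√(0.679 × 13.8) = 6.122 m.
Argument (x−vt)/(2√(Dt)) = (1.88 − 6.072)/6.122 = -0.6847; ½·erfc(-0.6847) = 0.8336.
C = 79.6 × 0.8336 = 66.4 mg/L.

66.4 mg/L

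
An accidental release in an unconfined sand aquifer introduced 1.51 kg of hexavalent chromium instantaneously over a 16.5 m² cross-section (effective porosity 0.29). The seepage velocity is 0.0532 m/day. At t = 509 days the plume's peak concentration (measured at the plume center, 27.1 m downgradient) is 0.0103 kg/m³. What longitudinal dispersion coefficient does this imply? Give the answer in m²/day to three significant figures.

At the plume center C_max = M/(n_e·A·√(4πDt)), so D = M²/(4πt·(n_e·A·C_max)²).
n_e·A·C_max = 0.29 × 16.5 × 0.0103 = 0.04929 kg/m.
D = 1.51²/(4π × 509 × 0.04929²) = 0.147 m²/day.

0.147 m²/day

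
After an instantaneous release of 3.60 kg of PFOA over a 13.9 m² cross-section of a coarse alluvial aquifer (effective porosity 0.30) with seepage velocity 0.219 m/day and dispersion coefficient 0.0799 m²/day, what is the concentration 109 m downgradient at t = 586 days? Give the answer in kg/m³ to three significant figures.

For an instantaneous plane source, C(x,t) = M/(n_e·A·√(4πDt)) · exp(−(x−vt)²/(4Dt)), with n_e·A the pore (flow) area.
Plume center vt = 0.219 × 586 = 128.334 m, so the well at 109 m is 19.334 m upgradient of the peak.
√(4πDt) = 24.26 m, giving peak height M/(n_e·A·√(4πDt)) = 3.60/(0.30 × 13.9 × 24.26) = 0.03559 kg/m³.
(x−vt)²/(4Dt) = (-19.334)²/(4 × 0.0799 × 586) = 1.996; exp(−1.996) = 0.1359.
C = 0.03559 × 0.1359 = 0.00484 kg/m³.

0.00484 kg/m³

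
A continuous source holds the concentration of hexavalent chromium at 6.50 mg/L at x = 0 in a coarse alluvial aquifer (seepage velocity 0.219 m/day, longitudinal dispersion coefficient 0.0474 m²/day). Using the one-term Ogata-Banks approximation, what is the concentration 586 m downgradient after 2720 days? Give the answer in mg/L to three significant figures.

4.72 mg/L

For a continuous step input, C/C₀ ≈ ½·erfc((x−vt)/(2√(Dt))).
vt = 0.219 × 2720 = 595.68 m and 2√(Dt) = 2√(0.0474 × 2720) = 22.71 m.
Argument (x−vt)/(2√(Dt)) = (586 − 595.68)/22.71 = -0.4262; ½·erfc(-0.4262) = 0.7267.
C = 6.50 × 0.7267 = 4.72 mg/L.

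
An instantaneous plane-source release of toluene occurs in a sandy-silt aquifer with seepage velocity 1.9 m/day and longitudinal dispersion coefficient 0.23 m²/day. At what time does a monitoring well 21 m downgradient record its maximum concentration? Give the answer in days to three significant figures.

11.0 days

For the 1D instantaneous-source solution, setting ∂C/∂t = 0 at fixed x gives v²t² + 2Dt − x² = 0, so t = (√(D² + v²x²) − D)/v².
√(D² + v²x²) = √(0.23² + 1.9² × 21²) = 39.90; v² = 3.61.
t = (39.90 − 0.23)/3.61 = 11.0 days (vs. the pure-advection estimate x/v = 11.1 d).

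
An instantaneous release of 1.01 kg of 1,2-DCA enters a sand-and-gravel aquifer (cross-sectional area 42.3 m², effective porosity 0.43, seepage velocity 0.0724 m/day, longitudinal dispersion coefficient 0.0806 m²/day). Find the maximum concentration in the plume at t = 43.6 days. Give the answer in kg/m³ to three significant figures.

0.00836 kg/m³

The peak of an instantaneous 1D plume sits at x = vt; there the Gaussian factor is 1 and C_max = M/(n_e·A·√(4πDt)), where n_e·A is the pore area the mass is dissolved in.
√(4πDt) = √(4π × 0.0806 × 43.6) = 6.645 m, so C_max = 1.01/(0.43 × 42.3 × 6.645) = 0.00836 kg/m³.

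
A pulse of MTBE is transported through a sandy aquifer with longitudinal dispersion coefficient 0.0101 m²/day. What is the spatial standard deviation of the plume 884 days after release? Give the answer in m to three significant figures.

Dispersive spreading gives a Gaussian with σ² = 2Dt; advection only shifts the center.
σ = √(2 × 0.0101 × 884) = 4.23 m.

4.23 m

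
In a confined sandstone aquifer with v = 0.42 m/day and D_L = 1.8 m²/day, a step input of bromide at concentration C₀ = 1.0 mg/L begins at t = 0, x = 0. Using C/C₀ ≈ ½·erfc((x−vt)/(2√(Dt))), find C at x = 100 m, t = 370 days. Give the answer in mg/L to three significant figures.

For a continuous step input, C/C₀ ≈ ½·erfc((x−vt)/(2√(Dt))).
vt = 0.42 × 370 = 155.4 m and 2√(Dt) = 2√(1.8 × 370) = 51.61 m.
Argument (x−vt)/(2√(Dt)) = (100 − 155.4)/51.61 = -1.073; ½·erfc(-1.073) = 0.9354.
C = 1.0 × 0.9354 = 0.935 mg/L.

0.935 mg/L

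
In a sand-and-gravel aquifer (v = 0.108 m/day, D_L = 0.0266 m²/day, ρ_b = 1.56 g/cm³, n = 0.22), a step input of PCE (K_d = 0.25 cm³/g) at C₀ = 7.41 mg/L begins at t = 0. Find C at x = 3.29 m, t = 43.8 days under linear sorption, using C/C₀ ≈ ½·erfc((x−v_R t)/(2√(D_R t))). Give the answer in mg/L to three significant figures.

Retardation factor R = 1 + ρ_b·K_d/n = 1 + 1.56 × 0.25/0.22 = 2.773.
Sorption retards both mechanisms: v_R = v/R = 0.03895 m/day, D_R = D/R = 0.009592 m²/day.
v_R·t = 0.03895 × 43.8 = 1.70601 m; 2√(D_R t) = 1.296 m; argument = (3.29 − 1.70601)/1.296 = 1.222.
C = C₀ × ½·erfc(1.222) = 7.41 × 0.04198 = 0.311 mg/L.

0.311 mg/L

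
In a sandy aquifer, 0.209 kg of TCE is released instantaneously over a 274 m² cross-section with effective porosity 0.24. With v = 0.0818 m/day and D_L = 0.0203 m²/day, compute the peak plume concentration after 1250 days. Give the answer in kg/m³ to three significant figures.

The peak of an instantaneous 1D plume sits at x = vt; there the Gaussian factor is 1 and C_max = M/(n_e·A·√(4πDt)), where n_e·A is the pore area the mass is dissolved in.
√(4πDt) = √(4π × 0.0203 × 1250) = 17.86 m, so C_max = 0.209/(0.24 × 274 × 17.86) = 0.000178 kg/m³.

0.000178 kg/m³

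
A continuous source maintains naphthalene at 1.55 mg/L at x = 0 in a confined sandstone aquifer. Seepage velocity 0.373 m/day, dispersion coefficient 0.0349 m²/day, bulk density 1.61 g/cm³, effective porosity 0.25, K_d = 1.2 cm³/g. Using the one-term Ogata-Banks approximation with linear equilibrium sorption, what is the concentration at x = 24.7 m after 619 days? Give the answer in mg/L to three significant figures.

1.22 mg/L

Retardation factor R = 1 + ρ_b·K_d/n = 1 + 1.61 × 1.2/0.25 = 8.728.
Sorption retards both mechanisms: v_R = v/R = 0.04274 m/day, D_R = D/R = 0.003999 m²/day.
v_R·t = 0.04274 × 619 = 26.45606 m; 2√(D_R t) = 3.147 m; argument = (24.7 − 26.45606)/3.147 = -0.5580.
C = C₀ × ½·erfc(-0.5580) = 1.55 × 0.7850 = 1.22 mg/L.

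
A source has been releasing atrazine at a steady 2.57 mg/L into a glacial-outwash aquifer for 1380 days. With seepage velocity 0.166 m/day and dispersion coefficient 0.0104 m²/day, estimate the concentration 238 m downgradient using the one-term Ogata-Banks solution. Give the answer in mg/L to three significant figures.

0.123 mg/L

For a continuous step input, C/C₀ ≈ ½·erfc((x−vt)/(2√(Dt))).
vt = 0.166 × 1380 = 229.08 m and 2√(Dt) = 2√(0.0104 × 1380) = 7.577 m.
Argument (x−vt)/(2√(Dt)) = (238 − 229.08)/7.577 = 1.177; ½·erfc(1.177) = 0.04800.
C = 2.57 × 0.04800 = 0.123 mg/L.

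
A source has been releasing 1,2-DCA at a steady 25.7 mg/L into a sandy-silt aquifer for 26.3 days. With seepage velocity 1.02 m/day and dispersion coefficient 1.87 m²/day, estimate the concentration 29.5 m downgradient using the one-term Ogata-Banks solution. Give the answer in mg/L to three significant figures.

10.1 mg/L

For a continuous step input, C/C₀ ≈ ½·erfc((x−vt)/(2√(Dt))).
vt = 1.02 × 26.3 = 26.826 m and 2√(Dt) = 2√(1.87 × 26.3) = 14.03 m.
Argument (x−vt)/(2√(Dt)) = (29.5 − 26.826)/14.03 = 0.1906; ½·erfc(0.1906) = 0.3938.
C = 25.7 × 0.3938 = 10.1 mg/L.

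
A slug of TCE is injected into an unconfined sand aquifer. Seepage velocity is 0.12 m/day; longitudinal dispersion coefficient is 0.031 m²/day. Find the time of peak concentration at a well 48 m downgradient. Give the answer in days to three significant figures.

398 days

For the 1D instantaneous-source solution, setting ∂C/∂t = 0 at fixed x gives v²t² + 2Dt − x² = 0, so t = (√(D² + v²x²) − D)/v².
√(D² + v²x²) = √(0.031² + 0.12² × 48²) = 5.760; v² = 0.0144.
t = (5.760 − 0.031)/0.0144 = 398 days (vs. the pure-advection estimate x/v = 400 d).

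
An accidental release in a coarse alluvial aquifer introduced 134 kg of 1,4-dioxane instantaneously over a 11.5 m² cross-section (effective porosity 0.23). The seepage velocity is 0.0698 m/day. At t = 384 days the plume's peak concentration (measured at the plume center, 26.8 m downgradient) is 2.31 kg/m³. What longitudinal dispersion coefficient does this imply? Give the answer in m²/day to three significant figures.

0.0997 m²/day

At the plume center C_max = M/(n_e·A·√(4πDt)), so D = M²/(4πt·(n_e·A·C_max)²).
n_e·A·C_max = 0.23 × 11.5 × 2.31 = 6.110 kg/m.
D = 134²/(4π × 384 × 6.110²) = 0.0997 m²/day.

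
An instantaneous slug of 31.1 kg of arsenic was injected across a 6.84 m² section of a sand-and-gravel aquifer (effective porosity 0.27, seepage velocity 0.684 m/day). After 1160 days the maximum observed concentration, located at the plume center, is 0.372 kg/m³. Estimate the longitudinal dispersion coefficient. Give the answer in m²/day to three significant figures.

At the plume center C_max = M/(n_e·A·√(4πDt)), so D = M²/(4πt·(n_e·A·C_max)²).
n_e·A·C_max = 0.27 × 6.84 × 0.372 = 0.6870 kg/m.
D = 31.1²/(4π × 1160 × 0.6870²) = 0.141 m²/day.

0.141 m²/day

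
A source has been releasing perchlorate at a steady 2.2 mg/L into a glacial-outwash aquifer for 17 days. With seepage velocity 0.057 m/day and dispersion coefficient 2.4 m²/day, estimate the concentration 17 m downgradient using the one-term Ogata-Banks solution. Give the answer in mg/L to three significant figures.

For a continuous step input, C/C₀ ≈ ½·erfc((x−vt)/(2√(Dt))).
vt = 0.057 × 17 = 0.969 m and 2√(Dt) = 2√(2.4 × 17) = 12.77 m.
Argument (x−vt)/(2√(Dt)) = (17 − 0.969)/12.77 = 1.255; ½·erfc(1.255) = 0.03796.
C = 2.2 × 0.03796 = 0.0835 mg/L.

0.0835 mg/L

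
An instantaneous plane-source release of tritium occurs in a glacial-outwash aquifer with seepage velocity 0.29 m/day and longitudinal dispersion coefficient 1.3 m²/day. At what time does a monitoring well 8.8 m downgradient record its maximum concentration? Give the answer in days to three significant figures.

18.6 days

For the 1D instantaneous-source solution, setting ∂C/∂t = 0 at fixed x gives v²t² + 2Dt − x² = 0, so t = (√(D² + v²x²) − D)/v².
√(D² + v²x²) = √(1.3² + 0.29² × 8.8²) = 2.864; v² = 0.0841.
t = (2.864 − 1.3)/0.0841 = 18.6 days (vs. the pure-advection estimate x/v = 30.3 d).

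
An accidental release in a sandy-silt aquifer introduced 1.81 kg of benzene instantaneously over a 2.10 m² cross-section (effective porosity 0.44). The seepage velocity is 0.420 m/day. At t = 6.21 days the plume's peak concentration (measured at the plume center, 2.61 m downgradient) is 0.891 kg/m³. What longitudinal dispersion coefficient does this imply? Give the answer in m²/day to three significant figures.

At the plume center C_max = M/(n_e·A·√(4πDt)), so D = M²/(4πt·(n_e·A·C_max)²).
n_e·A·C_max = 0.44 × 2.10 × 0.891 = 0.8233 kg/m.
D = 1.81²/(4π × 6.21 × 0.8233²) = 0.0619 m²/day.

0.0619 m²/day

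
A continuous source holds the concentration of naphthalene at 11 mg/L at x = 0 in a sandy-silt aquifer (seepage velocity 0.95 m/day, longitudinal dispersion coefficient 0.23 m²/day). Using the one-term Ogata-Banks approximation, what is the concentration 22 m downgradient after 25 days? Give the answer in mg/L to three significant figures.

For a continuous step input, C/C₀ ≈ ½·erfc((x−vt)/(2√(Dt))).
vt = 0.95 × 25 = 23.75 m and 2√(Dt) = 2√(0.23 × 25) = 4.796 m.
Argument (x−vt)/(2√(Dt)) = (22 − 23.75)/4.796 = -0.3649; ½·erfc(-0.3649) = 0.6971.
C = 11 × 0.6971 = 7.67 mg/L.

7.67 mg/L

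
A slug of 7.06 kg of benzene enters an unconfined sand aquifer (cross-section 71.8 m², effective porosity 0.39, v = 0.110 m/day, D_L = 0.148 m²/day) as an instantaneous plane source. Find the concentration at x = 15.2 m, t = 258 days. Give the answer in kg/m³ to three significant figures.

For an instantaneous plane source, C(x,t) = M/(n_e·A·√(4πDt)) · exp(−(x−vt)²/(4Dt)), with n_e·A the pore (flow) area.
Plume center vt = 0.110 × 258 = 28.38 m, so the well at 15.2 m is 13.18 m upgradient of the peak.
√(4πDt) = 21.91 m, giving peak height M/(n_e·A·√(4πDt)) = 7.06/(0.39 × 71.8 × 21.91) = 0.01151 kg/m³.
(x−vt)²/(4Dt) = (-13.18)²/(4 × 0.148 × 258) = 1.137; exp(−1.137) = 0.3208.
C = 0.01151 × 0.3208 = 0.00369 kg/m³.

0.00369 kg/m³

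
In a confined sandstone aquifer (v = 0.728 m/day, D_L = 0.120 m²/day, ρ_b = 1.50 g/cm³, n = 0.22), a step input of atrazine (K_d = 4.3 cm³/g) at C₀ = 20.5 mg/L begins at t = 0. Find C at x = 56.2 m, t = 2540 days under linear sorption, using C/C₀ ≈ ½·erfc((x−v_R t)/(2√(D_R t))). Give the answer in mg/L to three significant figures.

17.6 mg/L

Retardation factor R = 1 + ρ_b·K_d/n = 1 + 1.50 × 4.3/0.22 = 30.32.
Sorption retards both mechanisms: v_R = v/R = 0.02401 m/day, D_R = D/R = 0.003958 m²/day.
v_R·t = 0.02401 × 2540 = 60.9854 m; 2√(D_R t) = 6.341 m; argument = (56.2 − 60.9854)/6.341 = -0.7547.
C = C₀ × ½·erfc(-0.7547) = 20.5 × 0.8571 = 17.6 mg/L.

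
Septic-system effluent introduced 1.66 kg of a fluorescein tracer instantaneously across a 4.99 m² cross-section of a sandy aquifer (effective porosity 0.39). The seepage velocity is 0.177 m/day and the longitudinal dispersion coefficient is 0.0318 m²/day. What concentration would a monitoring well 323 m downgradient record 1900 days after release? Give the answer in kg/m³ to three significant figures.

0.0149 kg/m³

For an instantaneous plane source, C(x,t) = M/(n_e·A·√(4πDt)) · exp(−(x−vt)²/(4Dt)), with n_e·A the pore (flow) area.
Plume center vt = 0.177 × 1900 = 336.3 m, so the well at 323 m is 13.3 m upgradient of the peak.
√(4πDt) = 27.55 m, giving peak height M/(n_e·A·√(4πDt)) = 1.66/(0.39 × 4.99 × 27.55) = 0.03096 kg/m³.
(x−vt)²/(4Dt) = (-13.3)²/(4 × 0.0318 × 1900) = 0.7319; exp(−0.7319) = 0.4810.
C = 0.03096 × 0.4810 = 0.0149 kg/m³.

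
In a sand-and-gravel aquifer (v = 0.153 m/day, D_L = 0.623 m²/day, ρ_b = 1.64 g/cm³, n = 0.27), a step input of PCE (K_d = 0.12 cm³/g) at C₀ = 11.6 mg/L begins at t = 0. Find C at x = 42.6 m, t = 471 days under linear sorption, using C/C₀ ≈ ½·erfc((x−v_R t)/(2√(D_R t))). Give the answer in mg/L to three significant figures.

5.57 mg/L

Retardation factor R = 1 + ρ_b·K_d/n = 1 + 1.64 × 0.12/0.27 = 1.729.
Sorption retards both mechanisms: v_R = v/R = 0.08849 m/day, D_R = D/R = 0.3603 m²/day.
v_R·t = 0.08849 × 471 = 41.67879 m; 2√(D_R t) = 26.05 m; argument = (42.6 − 41.67879)/26.05 = 0.03536.
C = C₀ × ½·erfc(0.03536) = 11.6 × 0.4801 = 5.57 mg/L.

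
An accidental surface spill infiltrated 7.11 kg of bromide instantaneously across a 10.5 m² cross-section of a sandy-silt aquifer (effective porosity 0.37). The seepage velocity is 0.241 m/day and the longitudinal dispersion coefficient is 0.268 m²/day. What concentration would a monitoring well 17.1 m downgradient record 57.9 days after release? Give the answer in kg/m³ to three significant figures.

0.112 kg/m³

For an instantaneous plane source, C(x,t) = M/(n_e·A·√(4πDt)) · exp(−(x−vt)²/(4Dt)), with n_e·A the pore (flow) area.
Plume center vt = 0.241 × 57.9 = 13.9539 m, so the well at 17.1 m is 3.1461 m downgradient of the peak.
√(4πDt) = 13.96 m, giving peak height M/(n_e·A·√(4πDt)) = 7.11/(0.37 × 10.5 × 13.96) = 0.1311 kg/m³.
(x−vt)²/(4Dt) = (3.1461)²/(4 × 0.268 × 57.9) = 0.1595; exp(−0.1595) = 0.8526.
C = 0.1311 × 0.8526 = 0.112 kg/m³.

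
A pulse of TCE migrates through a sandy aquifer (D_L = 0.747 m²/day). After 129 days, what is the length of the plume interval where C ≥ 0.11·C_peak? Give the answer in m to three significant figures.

58.3 m

The plume is Gaussian with σ = √(2Dt) = √(2 × 0.747 × 129) = 13.88 m.
C/C_peak = exp(−Δx²/(2σ²)) = 0.11 ⇒ Δx = σ·√(−2 ln 0.11) = 13.88 × 2.101 = 29.16 m.
Width = 2Δx = 58.3 m.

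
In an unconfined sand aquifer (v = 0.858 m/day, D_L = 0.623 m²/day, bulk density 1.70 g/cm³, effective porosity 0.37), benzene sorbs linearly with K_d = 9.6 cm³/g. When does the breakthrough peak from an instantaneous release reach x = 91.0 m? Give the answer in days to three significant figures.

4750 days

Retardation factor R = 1 + ρ_b·K_d/n = 1 + 1.70 × 9.6/0.37 = 45.11.
Sorption retards both mechanisms: v_R = v/R = 0.01902 m/day, D_R = D/R = 0.01381 m²/day.
Peak time from v_R²t² + 2D_R t − x² = 0: t = (√(D_R² + v_R²x²) − D_R)/v_R².
√(D_R² + v_R²x²) = √(0.01381² + 0.01902² × 91.0²) = 1.731; v_R² = 0.0003618.
t = (1.731 − 0.01381)/0.0003618 = 4750 days.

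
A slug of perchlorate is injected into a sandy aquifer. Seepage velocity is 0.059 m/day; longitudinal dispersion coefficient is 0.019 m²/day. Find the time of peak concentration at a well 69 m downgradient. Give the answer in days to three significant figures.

1160 days

For the 1D instantaneous-source solution, setting ∂C/∂t = 0 at fixed x gives v²t² + 2Dt − x² = 0, so t = (√(D² + v²x²) − D)/v².
√(D² + v²x²) = √(0.019² + 0.059² × 69²) = 4.071; v² = 0.003481.
t = (4.071 − 0.019)/0.003481 = 1160 days (vs. the pure-advection estimate x/v = 1170 d).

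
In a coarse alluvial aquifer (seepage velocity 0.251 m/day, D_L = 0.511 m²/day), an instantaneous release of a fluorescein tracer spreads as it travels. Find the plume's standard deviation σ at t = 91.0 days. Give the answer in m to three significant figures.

9.64 m

Dispersive spreading gives a Gaussian with σ² = 2Dt; advection only shifts the center.
σ = √(2 × 0.511 × 91.0) = 9.64 m.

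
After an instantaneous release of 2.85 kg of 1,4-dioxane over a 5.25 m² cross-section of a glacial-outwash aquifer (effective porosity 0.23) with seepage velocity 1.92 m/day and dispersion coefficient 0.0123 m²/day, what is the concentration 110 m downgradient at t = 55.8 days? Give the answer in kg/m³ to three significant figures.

For an instantaneous plane source, C(x,t) = M/(n_e·A·√(4πDt)) · exp(−(x−vt)²/(4Dt)), with n_e·A the pore (flow) area.
Plume center vt = 1.92 × 55.8 = 107.136 m, so the well at 110 m is 2.864 m downgradient of the peak.
√(4πDt) = 2.937 m, giving peak height M/(n_e·A·√(4πDt)) = 2.85/(0.23 × 5.25 × 2.937) = 0.8036 kg/m³.
(x−vt)²/(4Dt) = (2.864)²/(4 × 0.0123 × 55.8) = 2.988; exp(−2.988) = 0.05039.
C = 0.8036 × 0.05039 = 0.0405 kg/m³.

0.0405 kg/m³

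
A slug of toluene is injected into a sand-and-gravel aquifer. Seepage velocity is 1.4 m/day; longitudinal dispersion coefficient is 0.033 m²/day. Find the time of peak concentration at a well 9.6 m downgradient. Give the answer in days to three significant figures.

For the 1D instantaneous-source solution, setting ∂C/∂t = 0 at fixed x gives v²t² + 2Dt − x² = 0, so t = (√(D² + v²x²) − D)/v².
√(D² + v²x²) = √(0.033² + 1.4² × 9.6²) = 13.44; v² = 1.96.
t = (13.44 − 0.033)/1.96 = 6.84 days (vs. the pure-advection estimate x/v = 6.86 d).

6.84 days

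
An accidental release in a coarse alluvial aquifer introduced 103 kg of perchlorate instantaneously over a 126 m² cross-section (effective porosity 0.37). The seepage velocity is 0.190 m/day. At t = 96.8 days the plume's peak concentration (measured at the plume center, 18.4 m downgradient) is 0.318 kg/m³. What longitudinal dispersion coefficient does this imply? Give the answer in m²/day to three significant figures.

0.0397 m²/day

At the plume center C_max = M/(n_e·A·√(4πDt)), so D = M²/(4πt·(n_e·A·C_max)²).
n_e·A·C_max = 0.37 × 126 × 0.318 = 14.83 kg/m.
D = 103²/(4π × 96.8 × 14.83²) = 0.0397 m²/day.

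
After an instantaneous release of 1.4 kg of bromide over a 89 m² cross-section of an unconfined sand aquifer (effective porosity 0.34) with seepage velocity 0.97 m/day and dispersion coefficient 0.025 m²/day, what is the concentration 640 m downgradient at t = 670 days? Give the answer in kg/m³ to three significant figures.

For an instantaneous plane source, C(x,t) = M/(n_e·A·√(4πDt)) · exp(−(x−vt)²/(4Dt)), with n_e·A the pore (flow) area.
Plume center vt = 0.97 × 670 = 649.9 m, so the well at 640 m is 9.9 m upgradient of the peak.
√(4πDt) = 14.51 m, giving peak height M/(n_e·A·√(4πDt)) = 1.4/(0.34 × 89 × 14.51) = 0.003189 kg/m³.
(x−vt)²/(4Dt) = (-9.9)²/(4 × 0.025 × 670) = 1.463; exp(−1.463) = 0.2315.
C = 0.003189 × 0.2315 = 0.000738 kg/m³.

0.000738 kg/m³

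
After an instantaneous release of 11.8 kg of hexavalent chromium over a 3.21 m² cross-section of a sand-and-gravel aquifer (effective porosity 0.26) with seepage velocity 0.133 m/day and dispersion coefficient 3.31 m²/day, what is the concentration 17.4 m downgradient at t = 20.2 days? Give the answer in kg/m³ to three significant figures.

For an instantaneous plane source, C(x,t) = M/(n_e·A·√(4πDt)) · exp(−(x−vt)²/(4Dt)), with n_e·A the pore (flow) area.
Plume center vt = 0.133 × 20.2 = 2.6866 m, so the well at 17.4 m is 14.7134 m downgradient of the peak.
√(4πDt) = 28.99 m, giving peak height M/(n_e·A·√(4πDt)) = 11.8/(0.26 × 3.21 × 28.99) = 0.4877 kg/m³.
(x−vt)²/(4Dt) = (14.7134)²/(4 × 3.31 × 20.2) = 0.8094; exp(−0.8094) = 0.4451.
C = 0.4877 × 0.4451 = 0.217 kg/m³.

0.217 kg/m³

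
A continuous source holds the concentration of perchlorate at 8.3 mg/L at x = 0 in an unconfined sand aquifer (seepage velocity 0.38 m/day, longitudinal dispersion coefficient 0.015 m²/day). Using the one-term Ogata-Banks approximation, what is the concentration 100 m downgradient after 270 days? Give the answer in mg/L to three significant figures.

6.80 mg/L

For a continuous step input, C/C₀ ≈ ½·erfc((x−vt)/(2√(Dt))).
vt = 0.38 × 270 = 102.6 m and 2√(Dt) = 2√(0.015 × 270) = 4.025 m.
Argument (x−vt)/(2√(Dt)) = (100 − 102.6)/4.025 = -0.6460; ½·erfc(-0.6460) = 0.8195.
C = 8.3 × 0.8195 = 6.80 mg/L.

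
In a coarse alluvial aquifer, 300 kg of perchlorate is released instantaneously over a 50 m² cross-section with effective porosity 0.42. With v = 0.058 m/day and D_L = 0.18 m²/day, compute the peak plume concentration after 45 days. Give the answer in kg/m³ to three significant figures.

1.42 kg/m³

The peak of an instantaneous 1D plume sits at x = vt; there the Gaussian factor is 1 and C_max = M/(n_e·A·√(4πDt)), where n_e·A is the pore area the mass is dissolved in.
√(4πDt) = √(4π × 0.18 × 45) = 10.09 m, so C_max = 300/(0.42 × 50 × 10.09) = 1.42 kg/m³.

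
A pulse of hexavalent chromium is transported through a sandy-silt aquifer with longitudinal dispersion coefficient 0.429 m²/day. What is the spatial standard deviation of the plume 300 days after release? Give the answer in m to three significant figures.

Dispersive spreading gives a Gaussian with σ² = 2Dt; advection only shifts the center.
σ = √(2 × 0.429 × 300) = 16.0 m.

16.0 m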